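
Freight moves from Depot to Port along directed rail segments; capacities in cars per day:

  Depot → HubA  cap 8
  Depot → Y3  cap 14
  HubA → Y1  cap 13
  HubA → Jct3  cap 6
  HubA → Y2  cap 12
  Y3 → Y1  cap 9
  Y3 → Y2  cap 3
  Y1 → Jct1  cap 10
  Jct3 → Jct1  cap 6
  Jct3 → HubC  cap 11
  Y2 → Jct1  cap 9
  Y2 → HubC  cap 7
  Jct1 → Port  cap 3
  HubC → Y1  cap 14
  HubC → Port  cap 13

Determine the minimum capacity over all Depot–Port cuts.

14

Augment Depot→HubA→Y1→Jct1→Port: bottleneck 3, flow now 3.
Augment Depot→HubA→Jct3→HubC→Port: bottleneck 5, flow now 8.
Augment Depot→Y3→Y2→HubC→Port: bottleneck 3, flow now 11.
Augment Depot→Y3→Y1→HubA→Jct3→HubC→Port: bottleneck 1, flow now 12. (uses reverse residual edge)
Augment Depot→Y3→Y1→HubA→Y2→HubC→Port: bottleneck 2, flow now 14. (uses reverse residual edge)
No augmenting path remains; maximum flow = 14.
By max-flow min-cut, the minimum cut capacity equals the max flow.
In the residual graph, reachable from Depot: {Depot, Y3, Y1, Jct1}.
Min-cut edges: Depot→HubA (8), Y3→Y2 (3), Jct1→Port (3); capacity 8 + 3 + 3 = 14.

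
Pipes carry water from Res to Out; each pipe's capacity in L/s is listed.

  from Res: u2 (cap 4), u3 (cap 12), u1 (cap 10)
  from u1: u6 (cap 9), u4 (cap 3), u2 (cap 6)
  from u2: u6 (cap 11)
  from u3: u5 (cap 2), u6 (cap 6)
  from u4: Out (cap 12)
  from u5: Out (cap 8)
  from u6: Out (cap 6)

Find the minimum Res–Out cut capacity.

11

Augment Res→u1→u4→Out: bottleneck 3, flow now 3.
Augment Res→u1→u6→Out: bottleneck 6, flow now 9.
Augment Res→u3→u5→Out: bottleneck 2, flow now 11.
No augmenting path remains; maximum flow = 11.
By max-flow min-cut, the minimum cut capacity equals the max flow.
In the residual graph, reachable from Res: {Res, u1, u2, u3, u6}.
Min-cut edges: u1→u4 (3), u3→u5 (2), u6→Out (6); capacity 3 + 2 + 6 = 11.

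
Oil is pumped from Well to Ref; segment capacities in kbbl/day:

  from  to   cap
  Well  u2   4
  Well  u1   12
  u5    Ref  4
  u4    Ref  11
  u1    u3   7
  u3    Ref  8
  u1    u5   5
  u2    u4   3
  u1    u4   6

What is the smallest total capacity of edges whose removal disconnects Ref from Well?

Augment Well→u1→u3→Ref: bottleneck 7, flow now 7.
Augment Well→u1→u4→Ref: bottleneck 5, flow now 12.
Augment Well→u2→u4→Ref: bottleneck 3, flow now 15.
No augmenting path remains; maximum flow = 15.
By max-flow min-cut, the minimum cut capacity equals the max flow.
In the residual graph, reachable from Well: {Well, u2}.
Min-cut edges: Well→u1 (12), u2→u4 (3); capacity 12 + 3 = 15.

15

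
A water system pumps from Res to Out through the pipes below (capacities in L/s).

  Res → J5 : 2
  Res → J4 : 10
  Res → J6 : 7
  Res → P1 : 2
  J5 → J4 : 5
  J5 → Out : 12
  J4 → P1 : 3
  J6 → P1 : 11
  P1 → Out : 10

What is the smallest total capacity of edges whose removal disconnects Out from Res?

12

Augment Res→J5→Out: bottleneck 2, flow now 2.
Augment Res→P1→Out: bottleneck 2, flow now 4.
Augment Res→J4→P1→Out: bottleneck 3, flow now 7.
Augment Res→J6→P1→Out: bottleneck 5, flow now 12.
No augmenting path remains; maximum flow = 12.
By max-flow min-cut, the minimum cut capacity equals the max flow.
In the residual graph, reachable from Res: {Res, J4, J6, P1}.
Min-cut edges: Res→J5 (2), P1→Out (10); capacity 2 + 10 = 12.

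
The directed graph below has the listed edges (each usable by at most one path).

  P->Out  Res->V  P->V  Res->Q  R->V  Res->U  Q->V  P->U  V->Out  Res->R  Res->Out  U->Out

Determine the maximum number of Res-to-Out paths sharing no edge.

3

Assign every edge capacity 1; by Menger, the answer equals the max flow.
Path Res→Out (+1); total 1.
Path Res→U→Out (+1); total 2.
Path Res→V→Out (+1); total 3.
No residual Res→Out path; max flow = 3.
Certifying cut of size 3: {Res→Out, Res→U, V→Out}.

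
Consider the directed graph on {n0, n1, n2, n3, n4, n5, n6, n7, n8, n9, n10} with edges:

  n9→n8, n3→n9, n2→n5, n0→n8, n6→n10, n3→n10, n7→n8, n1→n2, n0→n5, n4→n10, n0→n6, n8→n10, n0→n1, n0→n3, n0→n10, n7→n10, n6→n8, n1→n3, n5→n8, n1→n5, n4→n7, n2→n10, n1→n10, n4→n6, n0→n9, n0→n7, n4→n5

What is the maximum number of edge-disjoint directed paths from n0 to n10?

Assign every edge capacity 1; by Menger, the answer equals the max flow.
Path n0→n10 (+1); total 1.
Path n0→n1→n10 (+1); total 2.
Path n0→n3→n10 (+1); total 3.
Path n0→n6→n10 (+1); total 4.
Path n0→n7→n10 (+1); total 5.
Path n0→n8→n10 (+1); total 6.
No residual n0→n10 path; max flow = 6.
Certifying cut of size 6: {n0→n1, n0→n10, n0→n3, n0→n6, n0→n7, n8→n10}.

6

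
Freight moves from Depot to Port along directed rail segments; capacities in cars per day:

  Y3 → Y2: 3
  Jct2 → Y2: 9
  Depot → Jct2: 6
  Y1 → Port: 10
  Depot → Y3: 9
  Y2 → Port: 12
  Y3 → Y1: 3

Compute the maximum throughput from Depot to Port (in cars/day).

12

Augment Depot→Y3→Y1→Port: bottleneck 3, flow now 3.
Augment Depot→Y3→Y2→Port: bottleneck 3, flow now 6.
Augment Depot→Jct2→Y2→Port: bottleneck 6, flow now 12.
No augmenting path remains; maximum flow = 12.
In the residual graph, reachable from Depot: {Depot, Y3}.
Min-cut edges: Depot→Jct2 (6), Y3→Y1 (3), Y3→Y2 (3); capacity 6 + 3 + 3 = 12.
This cut is saturated, so no flow can exceed 12.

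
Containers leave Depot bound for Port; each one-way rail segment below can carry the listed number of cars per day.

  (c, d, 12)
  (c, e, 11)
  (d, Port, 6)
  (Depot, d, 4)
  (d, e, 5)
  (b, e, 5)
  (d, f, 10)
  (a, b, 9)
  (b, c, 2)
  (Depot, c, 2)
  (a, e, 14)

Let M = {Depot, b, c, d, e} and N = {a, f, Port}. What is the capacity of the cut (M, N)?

Edges leaving {Depot, b, c, d, e}: d→f (10), d→Port (6).
Cut capacity = 10 + 6 = 16.

16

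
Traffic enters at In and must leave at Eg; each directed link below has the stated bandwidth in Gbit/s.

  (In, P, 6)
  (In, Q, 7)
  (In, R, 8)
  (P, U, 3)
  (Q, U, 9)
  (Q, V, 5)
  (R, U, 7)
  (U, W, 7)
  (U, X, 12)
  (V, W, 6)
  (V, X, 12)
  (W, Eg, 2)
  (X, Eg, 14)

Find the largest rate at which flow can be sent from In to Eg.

Augment In→P→U→W→Eg: bottleneck 2, flow now 2.
Augment In→P→U→X→Eg: bottleneck 1, flow now 3.
Augment In→Q→U→X→Eg: bottleneck 7, flow now 10.
Augment In→R→U→X→Eg: bottleneck 4, flow now 14.
Augment In→R→U→Q→V→X→Eg: bottleneck 2, flow now 16. (uses reverse residual edge)
No augmenting path remains; maximum flow = 16.
In the residual graph, reachable from In: {In, P, Q, R, U, V, W, X}.
Min-cut edges: W→Eg (2), X→Eg (14); capacity 2 + 14 = 16.
This cut is saturated, so no flow can exceed 16.

16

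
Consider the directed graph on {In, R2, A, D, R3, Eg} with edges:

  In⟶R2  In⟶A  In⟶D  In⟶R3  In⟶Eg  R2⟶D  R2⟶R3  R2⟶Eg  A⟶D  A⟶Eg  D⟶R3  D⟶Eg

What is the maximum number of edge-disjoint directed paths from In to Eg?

Assign every edge capacity 1; by Menger, the answer equals the max flow.
Path In→Eg (+1); total 1.
Path In→R2→Eg (+1); total 2.
Path In→A→Eg (+1); total 3.
Path In→D→Eg (+1); total 4.
No residual In→Eg path; max flow = 4.
Certifying cut of size 4: {In→A, In→D, In→Eg, In→R2}.

4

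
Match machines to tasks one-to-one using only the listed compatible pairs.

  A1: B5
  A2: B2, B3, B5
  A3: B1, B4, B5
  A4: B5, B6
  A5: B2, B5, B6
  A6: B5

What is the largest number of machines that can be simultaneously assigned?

5

Unit-capacity flow: source→left, listed edges, right→sink; max matching = max flow.
Augmenting path A1→B5 (+1); matched 1.
Augmenting path A2→B2 (+1); matched 2.
Augmenting path A3→B1 (+1); matched 3.
Augmenting path A4→B6 (+1); matched 4.
Augmenting path A5→B2→A2→B3 (+1); matched 5.
No augmenting path remains; maximum matching = 5.
König certificate: {A2, A3, A4, A5, B5} is a vertex cover of size 5 (every listed pair touches it), so no matching can be larger.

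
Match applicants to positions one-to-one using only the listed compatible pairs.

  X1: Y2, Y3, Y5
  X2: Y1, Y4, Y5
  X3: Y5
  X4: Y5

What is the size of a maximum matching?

3

Unit-capacity flow: source→left, listed edges, right→sink; max matching = max flow.
Augmenting path X1→Y2 (+1); matched 1.
Augmenting path X2→Y1 (+1); matched 2.
Augmenting path X3→Y5 (+1); matched 3.
No augmenting path remains; maximum matching = 3.
König certificate: {X1, X2, Y5} is a vertex cover of size 3 (every listed pair touches it), so no matching can be larger.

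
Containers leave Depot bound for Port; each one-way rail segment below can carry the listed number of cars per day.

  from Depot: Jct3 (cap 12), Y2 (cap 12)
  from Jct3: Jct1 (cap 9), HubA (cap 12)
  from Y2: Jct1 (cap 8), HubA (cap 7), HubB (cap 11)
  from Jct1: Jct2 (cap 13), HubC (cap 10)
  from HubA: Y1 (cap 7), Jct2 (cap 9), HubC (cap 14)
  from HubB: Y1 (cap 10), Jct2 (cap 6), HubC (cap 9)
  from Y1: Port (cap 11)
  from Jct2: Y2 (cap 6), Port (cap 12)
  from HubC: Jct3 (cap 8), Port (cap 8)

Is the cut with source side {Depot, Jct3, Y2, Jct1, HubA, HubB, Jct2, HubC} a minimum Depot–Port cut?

Given cut capacity: 7 + 10 + 12 + 8 = 37.
Augment Depot→Jct3→Jct1→Jct2→Port: bottleneck 9, flow now 9.
Augment Depot→Jct3→HubA→Y1→Port: bottleneck 3, flow now 12.
Augment Depot→Y2→Jct1→Jct2→Port: bottleneck 3, flow now 15.
Augment Depot→Y2→Jct1→HubC→Port: bottleneck 5, flow now 20.
Augment Depot→Y2→HubA→Y1→Port: bottleneck 4, flow now 24.
No augmenting path remains; maximum flow = 24.
In the residual graph, reachable from Depot: {Depot}.
Min-cut edges: Depot→Jct3 (12), Depot→Y2 (12); capacity 12 + 12 = 24.
Cut capacity 37 exceeds the max flow 24, so it is not minimum.

No — its capacity is 37, but the minimum cut has capacity 24.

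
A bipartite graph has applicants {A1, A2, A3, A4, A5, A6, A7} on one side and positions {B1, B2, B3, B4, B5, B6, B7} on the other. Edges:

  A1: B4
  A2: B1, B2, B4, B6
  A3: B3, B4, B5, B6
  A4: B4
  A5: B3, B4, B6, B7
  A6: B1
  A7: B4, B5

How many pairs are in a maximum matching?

Unit-capacity flow: source→left, listed edges, right→sink; max matching = max flow.
Augmenting path A1→B4 (+1); matched 1.
Augmenting path A2→B1 (+1); matched 2.
Augmenting path A3→B3 (+1); matched 3.
Augmenting path A5→B6 (+1); matched 4.
Augmenting path A7→B5 (+1); matched 5.
Augmenting path A6→B1→A2→B2 (+1); matched 6.
No augmenting path remains; maximum matching = 6.
König certificate: {A2, A3, A5, A6, A7, B4} is a vertex cover of size 6 (every listed pair touches it), so no matching can be larger.

6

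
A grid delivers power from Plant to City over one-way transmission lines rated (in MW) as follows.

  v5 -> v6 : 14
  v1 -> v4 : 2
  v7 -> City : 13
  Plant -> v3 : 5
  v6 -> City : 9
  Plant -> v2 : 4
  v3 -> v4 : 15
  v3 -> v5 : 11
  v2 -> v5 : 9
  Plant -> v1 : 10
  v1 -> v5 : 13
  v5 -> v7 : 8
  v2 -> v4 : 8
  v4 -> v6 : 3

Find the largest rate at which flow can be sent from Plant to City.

17

Augment Plant→v1→v4→v6→City: bottleneck 2, flow now 2.
Augment Plant→v1→v5→v6→City: bottleneck 7, flow now 9.
Augment Plant→v1→v5→v7→City: bottleneck 1, flow now 10.
Augment Plant→v2→v5→v7→City: bottleneck 4, flow now 14.
Augment Plant→v3→v5→v7→City: bottleneck 3, flow now 17.
No augmenting path remains; maximum flow = 17.
In the residual graph, reachable from Plant: {Plant, v1, v2, v3, v4, v5, v6}.
Min-cut edges: v5→v7 (8), v6→City (9); capacity 8 + 9 = 17.
This cut is saturated, so no flow can exceed 17.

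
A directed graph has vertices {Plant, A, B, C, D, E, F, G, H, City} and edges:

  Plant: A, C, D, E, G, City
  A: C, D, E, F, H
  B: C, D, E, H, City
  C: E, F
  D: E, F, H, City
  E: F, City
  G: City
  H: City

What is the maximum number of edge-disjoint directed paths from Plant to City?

5

Assign every edge capacity 1; by Menger, the answer equals the max flow.
Path Plant→City (+1); total 1.
Path Plant→D→City (+1); total 2.
Path Plant→E→City (+1); total 3.
Path Plant→G→City (+1); total 4.
Path Plant→A→H→City (+1); total 5.
No residual Plant→City path; max flow = 5.
Certifying cut of size 5: {E→City, Plant→A, Plant→City, Plant→D, Plant→G}.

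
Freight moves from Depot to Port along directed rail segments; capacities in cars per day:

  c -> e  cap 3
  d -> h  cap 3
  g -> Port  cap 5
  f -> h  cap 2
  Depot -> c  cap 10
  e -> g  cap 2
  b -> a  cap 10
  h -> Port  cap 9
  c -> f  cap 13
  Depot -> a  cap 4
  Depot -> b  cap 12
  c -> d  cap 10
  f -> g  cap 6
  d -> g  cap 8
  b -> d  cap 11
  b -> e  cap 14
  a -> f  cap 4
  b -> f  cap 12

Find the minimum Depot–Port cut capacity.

10

Augment Depot→a→f→g→Port: bottleneck 4, flow now 4.
Augment Depot→b→d→g→Port: bottleneck 1, flow now 5.
Augment Depot→b→d→h→Port: bottleneck 3, flow now 8.
Augment Depot→b→f→h→Port: bottleneck 2, flow now 10.
No augmenting path remains; maximum flow = 10.
By max-flow min-cut, the minimum cut capacity equals the max flow.
In the residual graph, reachable from Depot: {Depot, a, b, c, d, e, f, g}.
Min-cut edges: d→h (3), f→h (2), g→Port (5); capacity 3 + 2 + 5 = 10.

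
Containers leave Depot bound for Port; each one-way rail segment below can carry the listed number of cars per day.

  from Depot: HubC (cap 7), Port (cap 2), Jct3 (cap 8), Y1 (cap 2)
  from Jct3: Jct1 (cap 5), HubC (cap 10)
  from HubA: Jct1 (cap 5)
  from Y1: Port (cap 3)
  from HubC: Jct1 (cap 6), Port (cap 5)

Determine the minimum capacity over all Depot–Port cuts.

Augment Depot→Port: bottleneck 2, flow now 2.
Augment Depot→Y1→Port: bottleneck 2, flow now 4.
Augment Depot→HubC→Port: bottleneck 5, flow now 9.
No augmenting path remains; maximum flow = 9.
By max-flow min-cut, the minimum cut capacity equals the max flow.
In the residual graph, reachable from Depot: {Depot, Jct3, HubC, Jct1}.
Min-cut edges: Depot→Y1 (2), Depot→Port (2), HubC→Port (5); capacity 2 + 2 + 5 = 9.

9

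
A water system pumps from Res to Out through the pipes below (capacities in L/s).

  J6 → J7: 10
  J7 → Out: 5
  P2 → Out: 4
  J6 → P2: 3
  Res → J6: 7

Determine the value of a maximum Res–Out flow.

7

Augment Res→J6→P2→Out: bottleneck 3, flow now 3.
Augment Res→J6→J7→Out: bottleneck 4, flow now 7.
No augmenting path remains; maximum flow = 7.
In the residual graph, reachable from Res: {Res}.
Min-cut edges: Res→J6 (7); capacity 7 = 7.
This cut is saturated, so no flow can exceed 7.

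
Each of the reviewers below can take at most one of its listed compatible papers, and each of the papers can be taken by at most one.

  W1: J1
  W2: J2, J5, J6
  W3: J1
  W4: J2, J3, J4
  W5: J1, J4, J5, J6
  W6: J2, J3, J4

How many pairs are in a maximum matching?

5

Unit-capacity flow: source→left, listed edges, right→sink; max matching = max flow.
Augmenting path W1→J1 (+1); matched 1.
Augmenting path W2→J2 (+1); matched 2.
Augmenting path W4→J3 (+1); matched 3.
Augmenting path W5→J4 (+1); matched 4.
Augmenting path W6→J2→W2→J5 (+1); matched 5.
No augmenting path remains; maximum matching = 5.
König certificate: {W2, W4, W5, W6, J1} is a vertex cover of size 5 (every listed pair touches it), so no matching can be larger.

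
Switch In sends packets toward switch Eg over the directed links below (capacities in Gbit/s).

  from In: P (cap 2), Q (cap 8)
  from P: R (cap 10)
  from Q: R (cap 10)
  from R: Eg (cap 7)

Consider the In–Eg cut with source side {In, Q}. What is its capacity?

Edges leaving {In, Q}: In→P (2), Q→R (10).
Cut capacity = 2 + 10 = 12.

12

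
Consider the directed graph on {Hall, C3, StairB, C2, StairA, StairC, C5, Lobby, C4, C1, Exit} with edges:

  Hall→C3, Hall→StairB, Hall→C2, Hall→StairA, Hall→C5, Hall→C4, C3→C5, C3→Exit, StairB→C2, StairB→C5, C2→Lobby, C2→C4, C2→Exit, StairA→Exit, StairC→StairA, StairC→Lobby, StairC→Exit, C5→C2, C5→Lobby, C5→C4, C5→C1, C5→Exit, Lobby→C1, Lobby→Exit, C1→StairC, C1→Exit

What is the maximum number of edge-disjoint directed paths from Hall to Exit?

5

Assign every edge capacity 1; by Menger, the answer equals the max flow.
Path Hall→C3→Exit (+1); total 1.
Path Hall→C2→Exit (+1); total 2.
Path Hall→StairA→Exit (+1); total 3.
Path Hall→C5→Exit (+1); total 4.
Path Hall→StairB→C2→Lobby→Exit (+1); total 5.
No residual Hall→Exit path; max flow = 5.
Certifying cut of size 5: {Hall→C2, Hall→C3, Hall→C5, Hall→StairA, Hall→StairB}.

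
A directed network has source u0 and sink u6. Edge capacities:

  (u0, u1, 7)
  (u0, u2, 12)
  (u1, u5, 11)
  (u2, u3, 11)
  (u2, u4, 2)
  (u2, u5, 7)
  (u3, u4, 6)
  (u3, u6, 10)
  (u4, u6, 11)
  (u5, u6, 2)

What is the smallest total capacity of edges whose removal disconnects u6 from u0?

14

Augment u0→u1→u5→u6: bottleneck 2, flow now 2.
Augment u0→u2→u3→u6: bottleneck 10, flow now 12.
Augment u0→u2→u4→u6: bottleneck 2, flow now 14.
No augmenting path remains; maximum flow = 14.
By max-flow min-cut, the minimum cut capacity equals the max flow.
In the residual graph, reachable from u0: {u0, u1, u5}.
Min-cut edges: u0→u2 (12), u5→u6 (2); capacity 12 + 2 = 14.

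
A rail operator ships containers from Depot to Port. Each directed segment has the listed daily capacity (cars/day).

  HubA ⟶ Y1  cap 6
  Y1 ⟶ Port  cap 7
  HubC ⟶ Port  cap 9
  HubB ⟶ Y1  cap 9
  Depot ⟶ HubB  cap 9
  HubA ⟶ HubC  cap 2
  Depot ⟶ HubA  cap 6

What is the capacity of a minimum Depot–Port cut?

Augment Depot→HubA→HubC→Port: bottleneck 2, flow now 2.
Augment Depot→HubA→Y1→Port: bottleneck 4, flow now 6.
Augment Depot→HubB→Y1→Port: bottleneck 3, flow now 9.
No augmenting path remains; maximum flow = 9.
By max-flow min-cut, the minimum cut capacity equals the max flow.
In the residual graph, reachable from Depot: {Depot, HubA, HubB, Y1}.
Min-cut edges: HubA→HubC (2), Y1→Port (7); capacity 2 + 7 = 9.

9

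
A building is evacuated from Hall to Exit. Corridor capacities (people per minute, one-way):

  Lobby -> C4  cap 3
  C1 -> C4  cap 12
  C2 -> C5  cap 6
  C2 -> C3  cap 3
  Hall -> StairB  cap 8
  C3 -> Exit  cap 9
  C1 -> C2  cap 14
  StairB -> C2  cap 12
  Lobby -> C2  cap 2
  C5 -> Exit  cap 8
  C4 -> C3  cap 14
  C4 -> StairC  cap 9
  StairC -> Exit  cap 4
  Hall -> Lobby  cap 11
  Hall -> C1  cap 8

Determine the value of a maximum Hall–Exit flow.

Augment Hall→StairB→C2→C5→Exit: bottleneck 6, flow now 6.
Augment Hall→StairB→C2→C3→Exit: bottleneck 2, flow now 8.
Augment Hall→Lobby→C2→C3→Exit: bottleneck 1, flow now 9.
Augment Hall→Lobby→C4→StairC→Exit: bottleneck 3, flow now 12.
Augment Hall→C1→C4→StairC→Exit: bottleneck 1, flow now 13.
Augment Hall→C1→C4→C3→Exit: bottleneck 6, flow now 19.
No augmenting path remains; maximum flow = 19.
In the residual graph, reachable from Hall: {Hall, StairB, Lobby, C1, C2, C4, StairC, C3}.
Min-cut edges: C2→C5 (6), StairC→Exit (4), C3→Exit (9); capacity 6 + 4 + 9 = 19.
This cut is saturated, so no flow can exceed 19.

19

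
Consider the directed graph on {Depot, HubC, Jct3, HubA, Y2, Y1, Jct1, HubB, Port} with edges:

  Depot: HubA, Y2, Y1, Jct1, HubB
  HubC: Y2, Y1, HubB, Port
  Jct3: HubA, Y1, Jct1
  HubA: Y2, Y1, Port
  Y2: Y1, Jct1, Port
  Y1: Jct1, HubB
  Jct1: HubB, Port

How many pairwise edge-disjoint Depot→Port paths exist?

3

Assign every edge capacity 1; by Menger, the answer equals the max flow.
Path Depot→HubA→Port (+1); total 1.
Path Depot→Y2→Port (+1); total 2.
Path Depot→Jct1→Port (+1); total 3.
No residual Depot→Port path; max flow = 3.
Certifying cut of size 3: {Depot→HubA, Depot→Y2, Jct1→Port}.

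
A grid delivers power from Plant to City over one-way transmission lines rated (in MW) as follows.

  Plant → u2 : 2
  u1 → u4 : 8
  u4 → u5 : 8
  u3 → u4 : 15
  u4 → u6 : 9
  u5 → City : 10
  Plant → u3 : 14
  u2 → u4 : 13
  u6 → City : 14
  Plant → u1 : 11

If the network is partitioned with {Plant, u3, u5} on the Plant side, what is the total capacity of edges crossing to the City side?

Edges leaving {Plant, u3, u5}: Plant→u1 (11), Plant→u2 (2), u3→u4 (15), u5→City (10).
Cut capacity = 11 + 2 + 15 + 10 = 38.

38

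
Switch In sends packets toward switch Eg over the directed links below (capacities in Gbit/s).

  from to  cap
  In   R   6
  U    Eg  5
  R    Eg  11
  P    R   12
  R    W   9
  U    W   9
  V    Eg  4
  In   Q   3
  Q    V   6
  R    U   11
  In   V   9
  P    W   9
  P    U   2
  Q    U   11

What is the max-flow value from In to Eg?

13

Augment In→R→Eg: bottleneck 6, flow now 6.
Augment In→V→Eg: bottleneck 4, flow now 10.
Augment In→Q→U→Eg: bottleneck 3, flow now 13.
No augmenting path remains; maximum flow = 13.
In the residual graph, reachable from In: {In, V}.
Min-cut edges: In→Q (3), In→R (6), V→Eg (4); capacity 3 + 6 + 4 = 13.
This cut is saturated, so no flow can exceed 13.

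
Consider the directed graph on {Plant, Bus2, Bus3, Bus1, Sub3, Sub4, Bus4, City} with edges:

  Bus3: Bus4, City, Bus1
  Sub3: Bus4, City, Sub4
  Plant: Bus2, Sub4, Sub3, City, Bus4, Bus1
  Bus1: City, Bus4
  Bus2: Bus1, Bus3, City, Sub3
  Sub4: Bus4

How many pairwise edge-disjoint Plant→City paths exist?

4

Assign every edge capacity 1; by Menger, the answer equals the max flow.
Path Plant→City (+1); total 1.
Path Plant→Bus2→City (+1); total 2.
Path Plant→Bus1→City (+1); total 3.
Path Plant→Sub3→City (+1); total 4.
No residual Plant→City path; max flow = 4.
Certifying cut of size 4: {Plant→Bus1, Plant→Bus2, Plant→City, Plant→Sub3}.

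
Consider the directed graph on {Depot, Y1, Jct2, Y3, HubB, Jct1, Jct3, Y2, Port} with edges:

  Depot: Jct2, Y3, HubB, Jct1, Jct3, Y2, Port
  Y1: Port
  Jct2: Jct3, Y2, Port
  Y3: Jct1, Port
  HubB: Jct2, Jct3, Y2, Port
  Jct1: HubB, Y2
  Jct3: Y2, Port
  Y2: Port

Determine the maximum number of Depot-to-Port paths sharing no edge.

Assign every edge capacity 1; by Menger, the answer equals the max flow.
Path Depot→Port (+1); total 1.
Path Depot→Jct2→Port (+1); total 2.
Path Depot→Y3→Port (+1); total 3.
Path Depot→HubB→Port (+1); total 4.
Path Depot→Jct3→Port (+1); total 5.
Path Depot→Y2→Port (+1); total 6.
No residual Depot→Port path; max flow = 6.
Certifying cut of size 6: {Depot→Port, Depot→Y3, HubB→Port, Jct2→Port, Jct3→Port, Y2→Port}.

6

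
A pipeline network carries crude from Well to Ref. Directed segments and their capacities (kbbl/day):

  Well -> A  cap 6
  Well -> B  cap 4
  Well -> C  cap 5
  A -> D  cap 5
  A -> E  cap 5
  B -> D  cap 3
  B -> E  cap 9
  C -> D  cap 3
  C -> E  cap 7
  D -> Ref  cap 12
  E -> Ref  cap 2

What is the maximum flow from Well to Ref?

13

Augment Well→A→D→Ref: bottleneck 5, flow now 5.
Augment Well→A→E→Ref: bottleneck 1, flow now 6.
Augment Well→B→D→Ref: bottleneck 3, flow now 9.
Augment Well→B→E→Ref: bottleneck 1, flow now 10.
Augment Well→C→D→Ref: bottleneck 3, flow now 13.
No augmenting path remains; maximum flow = 13.
In the residual graph, reachable from Well: {Well, A, B, C, E}.
Min-cut edges: A→D (5), B→D (3), C→D (3), E→Ref (2); capacity 5 + 3 + 3 + 2 = 13.
This cut is saturated, so no flow can exceed 13.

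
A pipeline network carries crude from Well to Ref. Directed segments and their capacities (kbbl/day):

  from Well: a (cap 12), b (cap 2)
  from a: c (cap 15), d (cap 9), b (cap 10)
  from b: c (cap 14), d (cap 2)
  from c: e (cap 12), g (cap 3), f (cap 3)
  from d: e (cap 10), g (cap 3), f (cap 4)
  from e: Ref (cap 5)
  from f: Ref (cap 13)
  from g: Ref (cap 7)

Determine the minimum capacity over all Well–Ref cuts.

Augment Well→a→c→e→Ref: bottleneck 5, flow now 5.
Augment Well→a→c→f→Ref: bottleneck 3, flow now 8.
Augment Well→a→c→g→Ref: bottleneck 3, flow now 11.
Augment Well→a→d→f→Ref: bottleneck 1, flow now 12.
Augment Well→b→d→f→Ref: bottleneck 2, flow now 14.
No augmenting path remains; maximum flow = 14.
By max-flow min-cut, the minimum cut capacity equals the max flow.
In the residual graph, reachable from Well: {Well}.
Min-cut edges: Well→a (12), Well→b (2); capacity 12 + 2 = 14.

14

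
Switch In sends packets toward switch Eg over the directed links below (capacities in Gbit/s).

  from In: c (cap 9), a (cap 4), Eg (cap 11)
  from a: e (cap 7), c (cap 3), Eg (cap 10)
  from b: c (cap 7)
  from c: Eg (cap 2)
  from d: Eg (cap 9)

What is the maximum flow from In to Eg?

17

Augment In→Eg: bottleneck 11, flow now 11.
Augment In→a→Eg: bottleneck 4, flow now 15.
Augment In→c→Eg: bottleneck 2, flow now 17.
No augmenting path remains; maximum flow = 17.
In the residual graph, reachable from In: {In, c}.
Min-cut edges: In→a (4), In→Eg (11), c→Eg (2); capacity 4 + 11 + 2 = 17.
This cut is saturated, so no flow can exceed 17.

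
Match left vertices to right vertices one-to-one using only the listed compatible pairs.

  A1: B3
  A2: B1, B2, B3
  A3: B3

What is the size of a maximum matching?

2

Unit-capacity flow: source→left, listed edges, right→sink; max matching = max flow.
Augmenting path A1→B3 (+1); matched 1.
Augmenting path A2→B1 (+1); matched 2.
No augmenting path remains; maximum matching = 2.
König certificate: {A2, B3} is a vertex cover of size 2 (every listed pair touches it), so no matching can be larger.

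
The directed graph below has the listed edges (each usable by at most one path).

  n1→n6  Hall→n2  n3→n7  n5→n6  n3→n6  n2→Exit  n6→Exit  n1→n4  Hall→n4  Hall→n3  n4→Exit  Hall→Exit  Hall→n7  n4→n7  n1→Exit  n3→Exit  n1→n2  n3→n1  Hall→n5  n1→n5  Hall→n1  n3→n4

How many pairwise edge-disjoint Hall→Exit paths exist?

6

Assign every edge capacity 1; by Menger, the answer equals the max flow.
Path Hall→Exit (+1); total 1.
Path Hall→n1→Exit (+1); total 2.
Path Hall→n2→Exit (+1); total 3.
Path Hall→n3→Exit (+1); total 4.
Path Hall→n4→Exit (+1); total 5.
Path Hall→n5→n6→Exit (+1); total 6.
No residual Hall→Exit path; max flow = 6.
Certifying cut of size 6: {Hall→Exit, Hall→n1, Hall→n2, Hall→n3, Hall→n4, Hall→n5}.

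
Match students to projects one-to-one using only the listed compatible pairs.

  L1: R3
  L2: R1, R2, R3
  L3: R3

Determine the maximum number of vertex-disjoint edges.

Unit-capacity flow: source→left, listed edges, right→sink; max matching = max flow.
Augmenting path L1→R3 (+1); matched 1.
Augmenting path L2→R1 (+1); matched 2.
No augmenting path remains; maximum matching = 2.
König certificate: {L2, R3} is a vertex cover of size 2 (every listed pair touches it), so no matching can be larger.

2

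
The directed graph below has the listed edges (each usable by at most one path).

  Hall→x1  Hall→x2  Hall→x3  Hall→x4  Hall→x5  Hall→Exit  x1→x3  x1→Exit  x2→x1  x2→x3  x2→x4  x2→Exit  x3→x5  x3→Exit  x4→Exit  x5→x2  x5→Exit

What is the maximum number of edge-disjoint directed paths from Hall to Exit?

Assign every edge capacity 1; by Menger, the answer equals the max flow.
Path Hall→Exit (+1); total 1.
Path Hall→x1→Exit (+1); total 2.
Path Hall→x2→Exit (+1); total 3.
Path Hall→x3→Exit (+1); total 4.
Path Hall→x4→Exit (+1); total 5.
Path Hall→x5→Exit (+1); total 6.
No residual Hall→Exit path; max flow = 6.
Certifying cut of size 6: {Hall→Exit, Hall→x1, Hall→x2, Hall→x3, Hall→x4, Hall→x5}.

6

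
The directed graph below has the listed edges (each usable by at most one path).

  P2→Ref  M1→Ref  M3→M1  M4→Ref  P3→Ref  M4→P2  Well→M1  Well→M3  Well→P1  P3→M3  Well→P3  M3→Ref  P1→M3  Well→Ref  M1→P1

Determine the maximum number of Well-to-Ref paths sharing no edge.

4

Assign every edge capacity 1; by Menger, the answer equals the max flow.
Path Well→Ref (+1); total 1.
Path Well→M3→Ref (+1); total 2.
Path Well→P3→Ref (+1); total 3.
Path Well→M1→Ref (+1); total 4.
No residual Well→Ref path; max flow = 4.
Certifying cut of size 4: {M1→Ref, M3→Ref, Well→P3, Well→Ref}.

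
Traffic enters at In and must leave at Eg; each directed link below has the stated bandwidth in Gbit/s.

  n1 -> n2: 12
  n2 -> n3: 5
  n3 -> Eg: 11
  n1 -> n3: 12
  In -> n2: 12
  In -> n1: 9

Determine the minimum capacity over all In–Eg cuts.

Augment In→n1→n3→Eg: bottleneck 9, flow now 9.
Augment In→n2→n3→Eg: bottleneck 2, flow now 11.
No augmenting path remains; maximum flow = 11.
By max-flow min-cut, the minimum cut capacity equals the max flow.
In the residual graph, reachable from In: {In, n1, n2, n3}.
Min-cut edges: n3→Eg (11); capacity 11 = 11.

11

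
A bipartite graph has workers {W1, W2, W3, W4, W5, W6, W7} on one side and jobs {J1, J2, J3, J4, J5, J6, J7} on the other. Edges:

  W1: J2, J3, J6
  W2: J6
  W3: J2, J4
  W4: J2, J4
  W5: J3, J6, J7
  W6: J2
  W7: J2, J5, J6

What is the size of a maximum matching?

6

Unit-capacity flow: source→left, listed edges, right→sink; max matching = max flow.
Augmenting path W1→J2 (+1); matched 1.
Augmenting path W2→J6 (+1); matched 2.
Augmenting path W3→J4 (+1); matched 3.
Augmenting path W5→J3 (+1); matched 4.
Augmenting path W7→J5 (+1); matched 5.
Augmenting path W4→J2→W1→J3→W5→J7 (+1); matched 6.
No augmenting path remains; maximum matching = 6.
König certificate: {W1, W2, W5, W7, J2, J4} is a vertex cover of size 6 (every listed pair touches it), so no matching can be larger.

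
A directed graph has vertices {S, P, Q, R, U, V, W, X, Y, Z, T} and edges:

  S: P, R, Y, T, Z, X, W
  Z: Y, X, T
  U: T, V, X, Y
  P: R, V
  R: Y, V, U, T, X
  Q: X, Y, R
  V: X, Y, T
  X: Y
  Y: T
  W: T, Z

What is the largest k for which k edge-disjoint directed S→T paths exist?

Assign every edge capacity 1; by Menger, the answer equals the max flow.
Path S→T (+1); total 1.
Path S→R→T (+1); total 2.
Path S→W→T (+1); total 3.
Path S→Y→T (+1); total 4.
Path S→Z→T (+1); total 5.
Path S→P→V→T (+1); total 6.
No residual S→T path; max flow = 6.
Certifying cut of size 6: {S→P, S→R, S→T, S→W, S→Z, Y→T}.

6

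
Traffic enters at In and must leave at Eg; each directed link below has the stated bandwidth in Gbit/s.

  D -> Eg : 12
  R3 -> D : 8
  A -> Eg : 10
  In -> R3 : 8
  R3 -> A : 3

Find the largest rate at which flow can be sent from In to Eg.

8

Augment In→R3→A→Eg: bottleneck 3, flow now 3.
Augment In→R3→D→Eg: bottleneck 5, flow now 8.
No augmenting path remains; maximum flow = 8.
In the residual graph, reachable from In: {In}.
Min-cut edges: In→R3 (8); capacity 8 = 8.
This cut is saturated, so no flow can exceed 8.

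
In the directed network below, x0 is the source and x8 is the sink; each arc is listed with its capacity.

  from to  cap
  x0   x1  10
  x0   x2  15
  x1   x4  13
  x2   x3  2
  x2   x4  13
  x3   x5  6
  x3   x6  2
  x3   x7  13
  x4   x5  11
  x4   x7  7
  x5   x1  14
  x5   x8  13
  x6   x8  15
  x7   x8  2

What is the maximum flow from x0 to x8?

15

Augment x0→x1→x4→x5→x8: bottleneck 10, flow now 10.
Augment x0→x2→x3→x5→x8: bottleneck 2, flow now 12.
Augment x0→x2→x4→x5→x8: bottleneck 1, flow now 13.
Augment x0→x2→x4→x7→x8: bottleneck 2, flow now 15.
No augmenting path remains; maximum flow = 15.
In the residual graph, reachable from x0: {x0, x1, x2, x4, x7}.
Min-cut edges: x2→x3 (2), x4→x5 (11), x7→x8 (2); capacity 2 + 11 + 2 = 15.
This cut is saturated, so no flow can exceed 15.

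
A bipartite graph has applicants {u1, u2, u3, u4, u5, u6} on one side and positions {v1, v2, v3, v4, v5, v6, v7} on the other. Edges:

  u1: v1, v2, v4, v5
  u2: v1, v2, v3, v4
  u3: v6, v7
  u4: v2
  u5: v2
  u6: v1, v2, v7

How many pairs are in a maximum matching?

5

Unit-capacity flow: source→left, listed edges, right→sink; max matching = max flow.
Augmenting path u1→v1 (+1); matched 1.
Augmenting path u2→v2 (+1); matched 2.
Augmenting path u3→v6 (+1); matched 3.
Augmenting path u6→v7 (+1); matched 4.
Augmenting path u4→v2→u2→v3 (+1); matched 5.
No augmenting path remains; maximum matching = 5.
König certificate: {u1, u2, u3, u6, v2} is a vertex cover of size 5 (every listed pair touches it), so no matching can be larger.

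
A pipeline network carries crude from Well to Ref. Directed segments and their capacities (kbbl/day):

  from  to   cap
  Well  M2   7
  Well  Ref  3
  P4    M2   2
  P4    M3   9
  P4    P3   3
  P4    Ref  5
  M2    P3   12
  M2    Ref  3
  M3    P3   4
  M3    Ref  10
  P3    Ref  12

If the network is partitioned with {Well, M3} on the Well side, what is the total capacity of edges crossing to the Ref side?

Edges leaving {Well, M3}: Well→M2 (7), Well→Ref (3), M3→P3 (4), M3→Ref (10).
Cut capacity = 7 + 3 + 4 + 10 = 24.

24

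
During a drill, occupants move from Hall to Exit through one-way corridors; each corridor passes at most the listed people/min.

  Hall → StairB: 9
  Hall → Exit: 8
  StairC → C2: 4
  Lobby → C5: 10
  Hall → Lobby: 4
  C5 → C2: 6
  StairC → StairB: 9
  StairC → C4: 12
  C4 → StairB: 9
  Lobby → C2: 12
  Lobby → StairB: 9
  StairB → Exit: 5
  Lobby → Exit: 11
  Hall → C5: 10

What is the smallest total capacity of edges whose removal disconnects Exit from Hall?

17

Augment Hall→Exit: bottleneck 8, flow now 8.
Augment Hall→Lobby→Exit: bottleneck 4, flow now 12.
Augment Hall→StairB→Exit: bottleneck 5, flow now 17.
No augmenting path remains; maximum flow = 17.
By max-flow min-cut, the minimum cut capacity equals the max flow.
In the residual graph, reachable from Hall: {Hall, StairB, C5, C2}.
Min-cut edges: Hall→Lobby (4), Hall→Exit (8), StairB→Exit (5); capacity 4 + 8 + 5 = 17.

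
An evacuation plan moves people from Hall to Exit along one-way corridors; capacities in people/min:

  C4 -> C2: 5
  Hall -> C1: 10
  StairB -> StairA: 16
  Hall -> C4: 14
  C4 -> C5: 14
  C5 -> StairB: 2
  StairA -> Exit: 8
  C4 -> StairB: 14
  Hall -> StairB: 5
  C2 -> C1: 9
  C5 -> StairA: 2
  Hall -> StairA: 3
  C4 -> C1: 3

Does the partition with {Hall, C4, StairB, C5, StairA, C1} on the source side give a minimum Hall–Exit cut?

No — its capacity is 13, but the minimum cut has capacity 8.

Given cut capacity: 5 + 8 = 13.
Augment Hall→StairA→Exit: bottleneck 3, flow now 3.
Augment Hall→StairB→StairA→Exit: bottleneck 5, flow now 8.
No augmenting path remains; maximum flow = 8.
In the residual graph, reachable from Hall: {Hall, C4, StairB, C5, C2, StairA, C1}.
Min-cut edges: StairA→Exit (8); capacity 8 = 8.
Cut capacity 13 exceeds the max flow 8, so it is not minimum.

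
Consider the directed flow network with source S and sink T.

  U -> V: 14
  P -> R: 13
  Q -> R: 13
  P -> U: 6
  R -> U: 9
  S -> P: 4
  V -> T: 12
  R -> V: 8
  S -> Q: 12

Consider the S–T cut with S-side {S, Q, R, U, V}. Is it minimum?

No — its capacity is 16, but the minimum cut has capacity 12.

Given cut capacity: 4 + 12 = 16.
Augment S→P→R→V→T: bottleneck 4, flow now 4.
Augment S→Q→R→V→T: bottleneck 4, flow now 8.
Augment S→Q→R→U→V→T: bottleneck 4, flow now 12.
No augmenting path remains; maximum flow = 12.
In the residual graph, reachable from S: {S, P, Q, R, U, V}.
Min-cut edges: V→T (12); capacity 12 = 12.
Cut capacity 16 exceeds the max flow 12, so it is not minimum.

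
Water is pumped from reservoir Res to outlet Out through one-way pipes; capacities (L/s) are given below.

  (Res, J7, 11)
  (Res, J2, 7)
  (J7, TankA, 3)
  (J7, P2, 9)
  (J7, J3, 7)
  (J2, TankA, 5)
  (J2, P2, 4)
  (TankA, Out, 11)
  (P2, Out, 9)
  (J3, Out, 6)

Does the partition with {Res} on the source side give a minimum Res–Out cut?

Given cut capacity: 11 + 7 = 18.
Augment Res→J7→TankA→Out: bottleneck 3, flow now 3.
Augment Res→J7→P2→Out: bottleneck 8, flow now 11.
Augment Res→J2→TankA→Out: bottleneck 5, flow now 16.
Augment Res→J2→P2→Out: bottleneck 1, flow now 17.
Augment Res→J2→P2→J7→J3→Out: bottleneck 1, flow now 18. (uses reverse residual edge)
No augmenting path remains; maximum flow = 18.
Cut capacity 18 equals the max flow, so it is a minimum cut.

Yes — it is a minimum cut (capacity 18).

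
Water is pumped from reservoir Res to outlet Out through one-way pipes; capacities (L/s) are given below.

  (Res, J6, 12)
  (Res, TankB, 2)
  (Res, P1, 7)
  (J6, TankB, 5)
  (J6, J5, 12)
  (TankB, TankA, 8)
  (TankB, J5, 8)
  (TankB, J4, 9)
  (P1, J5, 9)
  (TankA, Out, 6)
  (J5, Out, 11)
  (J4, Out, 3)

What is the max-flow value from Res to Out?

18

Augment Res→J6→J5→Out: bottleneck 11, flow now 11.
Augment Res→TankB→TankA→Out: bottleneck 2, flow now 13.
Augment Res→J6→TankB→TankA→Out: bottleneck 1, flow now 14.
Augment Res→P1→J5→J6→TankB→TankA→Out: bottleneck 3, flow now 17. (uses reverse residual edge)
Augment Res→P1→J5→J6→TankB→J4→Out: bottleneck 1, flow now 18. (uses reverse residual edge)
No augmenting path remains; maximum flow = 18.
In the residual graph, reachable from Res: {Res, J6, P1, J5}.
Min-cut edges: Res→TankB (2), J6→TankB (5), J5→Out (11); capacity 2 + 5 + 11 = 18.
This cut is saturated, so no flow can exceed 18.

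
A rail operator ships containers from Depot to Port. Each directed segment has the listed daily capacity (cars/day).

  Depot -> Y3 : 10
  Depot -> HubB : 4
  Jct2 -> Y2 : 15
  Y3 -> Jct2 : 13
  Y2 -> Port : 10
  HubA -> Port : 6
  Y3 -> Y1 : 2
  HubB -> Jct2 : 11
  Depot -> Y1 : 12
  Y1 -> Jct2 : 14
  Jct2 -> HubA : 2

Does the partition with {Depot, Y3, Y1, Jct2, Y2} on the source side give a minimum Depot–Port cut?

No — its capacity is 16, but the minimum cut has capacity 12.

Given cut capacity: 4 + 2 + 10 = 16.
Augment Depot→HubB→Jct2→HubA→Port: bottleneck 2, flow now 2.
Augment Depot→HubB→Jct2→Y2→Port: bottleneck 2, flow now 4.
Augment Depot→Y3→Jct2→Y2→Port: bottleneck 8, flow now 12.
No augmenting path remains; maximum flow = 12.
In the residual graph, reachable from Depot: {Depot, HubB, Y3, Y1, Jct2, Y2}.
Min-cut edges: Jct2→HubA (2), Y2→Port (10); capacity 2 + 10 = 12.
Cut capacity 16 exceeds the max flow 12, so it is not minimum.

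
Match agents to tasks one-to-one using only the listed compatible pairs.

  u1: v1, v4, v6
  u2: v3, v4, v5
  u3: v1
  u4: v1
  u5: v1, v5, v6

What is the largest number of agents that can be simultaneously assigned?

Unit-capacity flow: source→left, listed edges, right→sink; max matching = max flow.
Augmenting path u1→v1 (+1); matched 1.
Augmenting path u2→v3 (+1); matched 2.
Augmenting path u5→v5 (+1); matched 3.
Augmenting path u3→v1→u1→v4 (+1); matched 4.
No augmenting path remains; maximum matching = 4.
König certificate: {u1, u2, u5, v1} is a vertex cover of size 4 (every listed pair touches it), so no matching can be larger.

4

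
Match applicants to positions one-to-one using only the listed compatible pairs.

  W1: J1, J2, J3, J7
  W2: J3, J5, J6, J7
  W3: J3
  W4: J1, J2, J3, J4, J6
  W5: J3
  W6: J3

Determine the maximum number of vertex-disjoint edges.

Unit-capacity flow: source→left, listed edges, right→sink; max matching = max flow.
Augmenting path W1→J1 (+1); matched 1.
Augmenting path W2→J3 (+1); matched 2.
Augmenting path W4→J2 (+1); matched 3.
Augmenting path W3→J3→W2→J5 (+1); matched 4.
No augmenting path remains; maximum matching = 4.
König certificate: {W1, W2, W4, J3} is a vertex cover of size 4 (every listed pair touches it), so no matching can be larger.

4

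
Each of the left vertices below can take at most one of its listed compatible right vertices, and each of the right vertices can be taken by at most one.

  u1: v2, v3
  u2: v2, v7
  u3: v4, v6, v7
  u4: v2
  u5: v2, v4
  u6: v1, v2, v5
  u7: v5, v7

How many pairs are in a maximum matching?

Unit-capacity flow: source→left, listed edges, right→sink; max matching = max flow.
Augmenting path u1→v2 (+1); matched 1.
Augmenting path u2→v7 (+1); matched 2.
Augmenting path u3→v4 (+1); matched 3.
Augmenting path u6→v1 (+1); matched 4.
Augmenting path u7→v5 (+1); matched 5.
Augmenting path u4→v2→u1→v3 (+1); matched 6.
Augmenting path u5→v4→u3→v6 (+1); matched 7.
No augmenting path remains; maximum matching = 7.
König certificate: {u1, u2, u3, u4, u5, u6, u7} is a vertex cover of size 7 (every listed pair touches it), so no matching can be larger.

7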